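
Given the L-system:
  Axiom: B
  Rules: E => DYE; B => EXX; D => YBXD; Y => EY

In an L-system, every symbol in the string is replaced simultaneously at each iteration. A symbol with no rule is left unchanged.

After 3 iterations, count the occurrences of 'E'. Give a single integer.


Step 0: B  (0 'E')
Step 1: EXX  (1 'E')
Step 2: DYEXX  (1 'E')
Step 3: YBXDEYDYEXX  (2 'E')

Answer: 2


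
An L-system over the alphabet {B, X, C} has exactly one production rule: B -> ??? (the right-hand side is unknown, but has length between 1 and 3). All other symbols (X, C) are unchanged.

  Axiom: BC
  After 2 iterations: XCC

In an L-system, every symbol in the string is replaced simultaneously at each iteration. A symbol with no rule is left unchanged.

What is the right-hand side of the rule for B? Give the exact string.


Trying B -> XC:
  Step 0: BC
  Step 1: XCC
  Step 2: XCC
Matches the given result.

Answer: XC


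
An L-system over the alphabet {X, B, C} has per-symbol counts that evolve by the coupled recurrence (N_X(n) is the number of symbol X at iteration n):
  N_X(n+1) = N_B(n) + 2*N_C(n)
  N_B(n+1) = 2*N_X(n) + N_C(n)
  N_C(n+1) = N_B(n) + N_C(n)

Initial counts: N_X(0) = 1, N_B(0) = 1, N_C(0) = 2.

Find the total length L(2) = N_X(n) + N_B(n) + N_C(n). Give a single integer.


Step 0: N_X=1, N_B=1, N_C=2, L=4
Step 1: N_X=5, N_B=4, N_C=3, L=12
Step 2: N_X=10, N_B=13, N_C=7, L=30

Answer: 30


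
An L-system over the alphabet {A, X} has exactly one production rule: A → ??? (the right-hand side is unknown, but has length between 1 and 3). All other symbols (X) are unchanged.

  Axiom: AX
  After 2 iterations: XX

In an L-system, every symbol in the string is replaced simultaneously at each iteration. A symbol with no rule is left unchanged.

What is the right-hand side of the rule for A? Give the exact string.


Trying A → X:
  Step 0: AX
  Step 1: XX
  Step 2: XX
Matches the given result.

Answer: X


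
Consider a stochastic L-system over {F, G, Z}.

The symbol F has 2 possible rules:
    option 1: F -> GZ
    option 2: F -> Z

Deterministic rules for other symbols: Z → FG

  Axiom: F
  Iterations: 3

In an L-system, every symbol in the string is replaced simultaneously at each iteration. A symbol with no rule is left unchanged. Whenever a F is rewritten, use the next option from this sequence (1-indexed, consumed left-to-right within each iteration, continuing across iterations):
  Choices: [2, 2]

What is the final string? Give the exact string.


Step 0: F
Step 1: Z  (used choices [2])
Step 2: FG  (used choices [])
Step 3: ZG  (used choices [2])

Answer: ZG


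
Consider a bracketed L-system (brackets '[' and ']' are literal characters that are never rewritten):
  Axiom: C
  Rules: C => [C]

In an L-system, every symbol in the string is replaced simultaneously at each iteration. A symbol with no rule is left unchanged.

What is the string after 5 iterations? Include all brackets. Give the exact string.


Answer: [[[[[C]]]]]

Derivation:
Step 0: C
Step 1: [C]
Step 2: [[C]]
Step 3: [[[C]]]
Step 4: [[[[C]]]]
Step 5: [[[[[C]]]]]


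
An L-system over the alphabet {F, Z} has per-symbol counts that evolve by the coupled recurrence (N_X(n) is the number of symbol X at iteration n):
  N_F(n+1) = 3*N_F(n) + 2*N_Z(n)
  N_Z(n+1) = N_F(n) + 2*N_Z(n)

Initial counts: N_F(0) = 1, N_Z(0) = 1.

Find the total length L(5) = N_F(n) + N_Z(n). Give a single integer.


Step 0: N_F=1, N_Z=1, L=2
Step 1: N_F=5, N_Z=3, L=8
Step 2: N_F=21, N_Z=11, L=32
Step 3: N_F=85, N_Z=43, L=128
Step 4: N_F=341, N_Z=171, L=512
Step 5: N_F=1365, N_Z=683, L=2048

Answer: 2048


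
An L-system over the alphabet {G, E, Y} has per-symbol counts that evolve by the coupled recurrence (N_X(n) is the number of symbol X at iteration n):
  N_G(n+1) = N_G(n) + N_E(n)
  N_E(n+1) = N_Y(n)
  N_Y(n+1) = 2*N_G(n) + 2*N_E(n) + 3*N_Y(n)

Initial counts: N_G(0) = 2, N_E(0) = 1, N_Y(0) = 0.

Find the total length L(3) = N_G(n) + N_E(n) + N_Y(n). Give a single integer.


Answer: 123

Derivation:
Step 0: N_G=2, N_E=1, N_Y=0, L=3
Step 1: N_G=3, N_E=0, N_Y=6, L=9
Step 2: N_G=3, N_E=6, N_Y=24, L=33
Step 3: N_G=9, N_E=24, N_Y=90, L=123


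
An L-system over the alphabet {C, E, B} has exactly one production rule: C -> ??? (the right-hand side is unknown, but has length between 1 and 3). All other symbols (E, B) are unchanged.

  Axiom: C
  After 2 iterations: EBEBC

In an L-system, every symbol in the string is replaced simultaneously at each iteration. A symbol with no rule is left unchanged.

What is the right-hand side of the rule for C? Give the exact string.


Trying C -> EBC:
  Step 0: C
  Step 1: EBC
  Step 2: EBEBC
Matches the given result.

Answer: EBC


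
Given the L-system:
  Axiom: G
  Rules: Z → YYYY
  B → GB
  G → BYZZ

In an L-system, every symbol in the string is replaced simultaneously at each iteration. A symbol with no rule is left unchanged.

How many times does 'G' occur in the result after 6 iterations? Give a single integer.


Step 0: G  (1 'G')
Step 1: BYZZ  (0 'G')
Step 2: GBYYYYYYYYY  (1 'G')
Step 3: BYZZGBYYYYYYYYY  (1 'G')
Step 4: GBYYYYYYYYYBYZZGBYYYYYYYYY  (2 'G')
Step 5: BYZZGBYYYYYYYYYGBYYYYYYYYYBYZZGBYYYYYYYYY  (3 'G')
Step 6: GBYYYYYYYYYBYZZGBYYYYYYYYYBYZZGBYYYYYYYYYGBYYYYYYYYYBYZZGBYYYYYYYYY  (5 'G')

Answer: 5


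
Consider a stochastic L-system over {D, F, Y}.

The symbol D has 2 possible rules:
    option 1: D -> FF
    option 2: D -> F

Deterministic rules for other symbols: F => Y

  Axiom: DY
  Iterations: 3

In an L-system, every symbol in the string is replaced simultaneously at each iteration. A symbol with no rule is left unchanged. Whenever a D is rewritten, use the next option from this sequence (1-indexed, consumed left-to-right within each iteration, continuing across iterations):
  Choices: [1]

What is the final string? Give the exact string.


Step 0: DY
Step 1: FFY  (used choices [1])
Step 2: YYY  (used choices [])
Step 3: YYY  (used choices [])

Answer: YYY


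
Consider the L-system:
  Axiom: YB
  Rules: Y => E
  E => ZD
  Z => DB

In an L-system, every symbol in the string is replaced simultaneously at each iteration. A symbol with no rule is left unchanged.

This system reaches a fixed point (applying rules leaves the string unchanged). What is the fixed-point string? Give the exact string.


Answer: DBDB

Derivation:
Step 0: YB
Step 1: EB
Step 2: ZDB
Step 3: DBDB
Step 4: DBDB  (unchanged — fixed point at step 3)


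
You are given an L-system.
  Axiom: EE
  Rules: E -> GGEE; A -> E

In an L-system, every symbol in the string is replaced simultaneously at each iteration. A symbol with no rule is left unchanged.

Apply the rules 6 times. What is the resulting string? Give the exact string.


Answer: GGGGGGGGGGGGEEGGEEGGGGEEGGEEGGGGGGEEGGEEGGGGEEGGEEGGGGGGGGEEGGEEGGGGEEGGEEGGGGGGEEGGEEGGGGEEGGEEGGGGGGGGGGEEGGEEGGGGEEGGEEGGGGGGEEGGEEGGGGEEGGEEGGGGGGGGEEGGEEGGGGEEGGEEGGGGGGEEGGEEGGGGEEGGEEGGGGGGGGGGGGEEGGEEGGGGEEGGEEGGGGGGEEGGEEGGGGEEGGEEGGGGGGGGEEGGEEGGGGEEGGEEGGGGGGEEGGEEGGGGEEGGEEGGGGGGGGGGEEGGEEGGGGEEGGEEGGGGGGEEGGEEGGGGEEGGEEGGGGGGGGEEGGEEGGGGEEGGEEGGGGGGEEGGEEGGGGEEGGEE

Derivation:
Step 0: EE
Step 1: GGEEGGEE
Step 2: GGGGEEGGEEGGGGEEGGEE
Step 3: GGGGGGEEGGEEGGGGEEGGEEGGGGGGEEGGEEGGGGEEGGEE
Step 4: GGGGGGGGEEGGEEGGGGEEGGEEGGGGGGEEGGEEGGGGEEGGEEGGGGGGGGEEGGEEGGGGEEGGEEGGGGGGEEGGEEGGGGEEGGEE
Step 5: GGGGGGGGGGEEGGEEGGGGEEGGEEGGGGGGEEGGEEGGGGEEGGEEGGGGGGGGEEGGEEGGGGEEGGEEGGGGGGEEGGEEGGGGEEGGEEGGGGGGGGGGEEGGEEGGGGEEGGEEGGGGGGEEGGEEGGGGEEGGEEGGGGGGGGEEGGEEGGGGEEGGEEGGGGGGEEGGEEGGGGEEGGEE
Step 6: GGGGGGGGGGGGEEGGEEGGGGEEGGEEGGGGGGEEGGEEGGGGEEGGEEGGGGGGGGEEGGEEGGGGEEGGEEGGGGGGEEGGEEGGGGEEGGEEGGGGGGGGGGEEGGEEGGGGEEGGEEGGGGGGEEGGEEGGGGEEGGEEGGGGGGGGEEGGEEGGGGEEGGEEGGGGGGEEGGEEGGGGEEGGEEGGGGGGGGGGGGEEGGEEGGGGEEGGEEGGGGGGEEGGEEGGGGEEGGEEGGGGGGGGEEGGEEGGGGEEGGEEGGGGGGEEGGEEGGGGEEGGEEGGGGGGGGGGEEGGEEGGGGEEGGEEGGGGGGEEGGEEGGGGEEGGEEGGGGGGGGEEGGEEGGGGEEGGEEGGGGGGEEGGEEGGGGEEGGEE


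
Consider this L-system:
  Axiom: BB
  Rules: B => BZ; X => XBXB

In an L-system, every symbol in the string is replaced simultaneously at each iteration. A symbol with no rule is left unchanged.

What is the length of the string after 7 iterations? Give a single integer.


Step 0: length = 2
Step 1: length = 4
Step 2: length = 6
Step 3: length = 8
Step 4: length = 10
Step 5: length = 12
Step 6: length = 14
Step 7: length = 16

Answer: 16


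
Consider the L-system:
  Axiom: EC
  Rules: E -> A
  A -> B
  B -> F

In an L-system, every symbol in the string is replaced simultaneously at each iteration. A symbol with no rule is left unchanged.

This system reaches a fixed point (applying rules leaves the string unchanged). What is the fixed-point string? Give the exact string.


Step 0: EC
Step 1: AC
Step 2: BC
Step 3: FC
Step 4: FC  (unchanged — fixed point at step 3)

Answer: FC


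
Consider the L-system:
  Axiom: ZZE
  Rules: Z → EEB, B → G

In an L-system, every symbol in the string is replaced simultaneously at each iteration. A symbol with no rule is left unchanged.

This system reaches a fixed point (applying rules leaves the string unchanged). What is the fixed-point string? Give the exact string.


Step 0: ZZE
Step 1: EEBEEBE
Step 2: EEGEEGE
Step 3: EEGEEGE  (unchanged — fixed point at step 2)

Answer: EEGEEGE


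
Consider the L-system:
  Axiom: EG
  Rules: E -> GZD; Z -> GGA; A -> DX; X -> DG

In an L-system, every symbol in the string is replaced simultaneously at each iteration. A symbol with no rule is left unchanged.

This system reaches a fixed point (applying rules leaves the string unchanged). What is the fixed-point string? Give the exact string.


Answer: GGGDDGDG

Derivation:
Step 0: EG
Step 1: GZDG
Step 2: GGGADG
Step 3: GGGDXDG
Step 4: GGGDDGDG
Step 5: GGGDDGDG  (unchanged — fixed point at step 4)


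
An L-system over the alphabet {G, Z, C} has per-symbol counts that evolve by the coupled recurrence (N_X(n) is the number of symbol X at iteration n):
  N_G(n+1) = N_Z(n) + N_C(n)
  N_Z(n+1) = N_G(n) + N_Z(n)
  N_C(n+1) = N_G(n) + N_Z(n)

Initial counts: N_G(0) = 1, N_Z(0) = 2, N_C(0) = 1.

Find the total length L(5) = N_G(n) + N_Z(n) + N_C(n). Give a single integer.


Answer: 144

Derivation:
Step 0: N_G=1, N_Z=2, N_C=1, L=4
Step 1: N_G=3, N_Z=3, N_C=3, L=9
Step 2: N_G=6, N_Z=6, N_C=6, L=18
Step 3: N_G=12, N_Z=12, N_C=12, L=36
Step 4: N_G=24, N_Z=24, N_C=24, L=72
Step 5: N_G=48, N_Z=48, N_C=48, L=144


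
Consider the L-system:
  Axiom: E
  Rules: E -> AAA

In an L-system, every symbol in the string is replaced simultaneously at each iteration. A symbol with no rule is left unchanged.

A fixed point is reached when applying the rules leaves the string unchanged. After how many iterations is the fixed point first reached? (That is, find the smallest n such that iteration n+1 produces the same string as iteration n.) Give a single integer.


Answer: 1

Derivation:
Step 0: E
Step 1: AAA
Step 2: AAA  (unchanged — fixed point at step 1)


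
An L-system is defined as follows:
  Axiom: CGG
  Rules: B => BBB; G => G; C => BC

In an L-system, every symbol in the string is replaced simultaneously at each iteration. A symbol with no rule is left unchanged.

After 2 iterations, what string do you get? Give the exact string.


Answer: BBBBCGG

Derivation:
Step 0: CGG
Step 1: BCGG
Step 2: BBBBCGG


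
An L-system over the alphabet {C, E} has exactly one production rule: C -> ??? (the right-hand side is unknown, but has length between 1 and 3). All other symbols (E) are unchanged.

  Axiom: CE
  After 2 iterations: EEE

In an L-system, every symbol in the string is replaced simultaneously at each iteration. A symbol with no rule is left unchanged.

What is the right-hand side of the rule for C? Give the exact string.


Answer: EE

Derivation:
Trying C -> EE:
  Step 0: CE
  Step 1: EEE
  Step 2: EEE
Matches the given result.


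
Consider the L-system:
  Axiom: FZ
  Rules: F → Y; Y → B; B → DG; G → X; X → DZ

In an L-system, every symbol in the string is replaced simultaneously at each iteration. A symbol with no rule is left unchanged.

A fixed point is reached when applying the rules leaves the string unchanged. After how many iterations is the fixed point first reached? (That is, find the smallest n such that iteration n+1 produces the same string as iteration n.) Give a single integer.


Answer: 5

Derivation:
Step 0: FZ
Step 1: YZ
Step 2: BZ
Step 3: DGZ
Step 4: DXZ
Step 5: DDZZ
Step 6: DDZZ  (unchanged — fixed point at step 5)


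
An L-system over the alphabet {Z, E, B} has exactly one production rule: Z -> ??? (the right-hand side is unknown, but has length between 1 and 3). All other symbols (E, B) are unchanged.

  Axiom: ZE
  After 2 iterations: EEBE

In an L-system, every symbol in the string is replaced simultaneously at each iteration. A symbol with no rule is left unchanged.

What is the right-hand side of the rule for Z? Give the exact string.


Answer: EEB

Derivation:
Trying Z -> EEB:
  Step 0: ZE
  Step 1: EEBE
  Step 2: EEBE
Matches the given result.


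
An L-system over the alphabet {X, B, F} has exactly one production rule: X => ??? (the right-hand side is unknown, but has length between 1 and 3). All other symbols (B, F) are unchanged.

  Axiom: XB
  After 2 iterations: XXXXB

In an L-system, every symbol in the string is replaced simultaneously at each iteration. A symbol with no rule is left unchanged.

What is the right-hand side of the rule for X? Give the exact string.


Answer: XX

Derivation:
Trying X => XX:
  Step 0: XB
  Step 1: XXB
  Step 2: XXXXB
Matches the given result.


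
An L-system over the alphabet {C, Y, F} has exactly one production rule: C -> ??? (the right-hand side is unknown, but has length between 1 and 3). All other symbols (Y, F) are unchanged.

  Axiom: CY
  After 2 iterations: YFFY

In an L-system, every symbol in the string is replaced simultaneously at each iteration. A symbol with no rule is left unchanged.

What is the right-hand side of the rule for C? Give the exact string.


Answer: YFF

Derivation:
Trying C -> YFF:
  Step 0: CY
  Step 1: YFFY
  Step 2: YFFY
Matches the given result.


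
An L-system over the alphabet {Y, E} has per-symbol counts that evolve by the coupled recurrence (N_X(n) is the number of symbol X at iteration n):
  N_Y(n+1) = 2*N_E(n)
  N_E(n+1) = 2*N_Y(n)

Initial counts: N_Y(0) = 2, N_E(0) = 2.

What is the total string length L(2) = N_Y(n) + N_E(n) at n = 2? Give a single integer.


Step 0: N_Y=2, N_E=2, L=4
Step 1: N_Y=4, N_E=4, L=8
Step 2: N_Y=8, N_E=8, L=16

Answer: 16


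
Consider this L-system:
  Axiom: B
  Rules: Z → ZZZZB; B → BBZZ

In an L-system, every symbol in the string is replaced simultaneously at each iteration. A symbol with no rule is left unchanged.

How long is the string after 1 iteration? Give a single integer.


Step 0: length = 1
Step 1: length = 4

Answer: 4


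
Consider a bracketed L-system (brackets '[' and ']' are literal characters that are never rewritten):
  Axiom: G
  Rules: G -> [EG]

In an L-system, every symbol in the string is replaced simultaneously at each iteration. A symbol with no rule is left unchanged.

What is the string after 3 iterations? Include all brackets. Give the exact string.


Step 0: G
Step 1: [EG]
Step 2: [E[EG]]
Step 3: [E[E[EG]]]

Answer: [E[E[EG]]]


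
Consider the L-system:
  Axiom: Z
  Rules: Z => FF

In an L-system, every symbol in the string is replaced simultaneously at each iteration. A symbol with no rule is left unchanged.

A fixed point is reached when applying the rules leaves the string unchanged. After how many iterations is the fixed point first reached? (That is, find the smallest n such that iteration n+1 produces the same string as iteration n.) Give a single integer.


Step 0: Z
Step 1: FF
Step 2: FF  (unchanged — fixed point at step 1)

Answer: 1


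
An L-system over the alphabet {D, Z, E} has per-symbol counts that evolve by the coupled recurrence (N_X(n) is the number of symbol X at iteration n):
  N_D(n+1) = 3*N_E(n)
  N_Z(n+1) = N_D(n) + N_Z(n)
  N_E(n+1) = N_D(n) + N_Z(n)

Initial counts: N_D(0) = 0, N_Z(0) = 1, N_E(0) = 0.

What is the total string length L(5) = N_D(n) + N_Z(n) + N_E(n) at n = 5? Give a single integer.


Step 0: N_D=0, N_Z=1, N_E=0, L=1
Step 1: N_D=0, N_Z=1, N_E=1, L=2
Step 2: N_D=3, N_Z=1, N_E=1, L=5
Step 3: N_D=3, N_Z=4, N_E=4, L=11
Step 4: N_D=12, N_Z=7, N_E=7, L=26
Step 5: N_D=21, N_Z=19, N_E=19, L=59

Answer: 59


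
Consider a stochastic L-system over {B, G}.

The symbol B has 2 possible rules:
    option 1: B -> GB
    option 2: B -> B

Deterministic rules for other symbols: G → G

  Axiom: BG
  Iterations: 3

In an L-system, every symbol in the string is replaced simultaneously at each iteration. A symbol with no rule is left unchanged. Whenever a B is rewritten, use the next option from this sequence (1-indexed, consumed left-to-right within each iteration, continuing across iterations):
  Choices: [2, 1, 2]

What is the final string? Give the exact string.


Answer: GBG

Derivation:
Step 0: BG
Step 1: BG  (used choices [2])
Step 2: GBG  (used choices [1])
Step 3: GBG  (used choices [2])


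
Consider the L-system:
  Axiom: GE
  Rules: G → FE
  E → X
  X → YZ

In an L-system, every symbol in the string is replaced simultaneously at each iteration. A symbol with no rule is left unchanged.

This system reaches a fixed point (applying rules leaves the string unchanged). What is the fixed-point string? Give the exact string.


Answer: FYZYZ

Derivation:
Step 0: GE
Step 1: FEX
Step 2: FXYZ
Step 3: FYZYZ
Step 4: FYZYZ  (unchanged — fixed point at step 3)


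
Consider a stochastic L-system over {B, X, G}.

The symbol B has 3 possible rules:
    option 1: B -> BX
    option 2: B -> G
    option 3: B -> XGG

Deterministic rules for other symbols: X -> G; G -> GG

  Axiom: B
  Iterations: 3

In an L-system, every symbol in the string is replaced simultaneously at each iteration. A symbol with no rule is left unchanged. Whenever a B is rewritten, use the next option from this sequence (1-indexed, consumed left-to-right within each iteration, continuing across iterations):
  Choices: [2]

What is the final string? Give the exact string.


Answer: GGGG

Derivation:
Step 0: B
Step 1: G  (used choices [2])
Step 2: GG  (used choices [])
Step 3: GGGG  (used choices [])


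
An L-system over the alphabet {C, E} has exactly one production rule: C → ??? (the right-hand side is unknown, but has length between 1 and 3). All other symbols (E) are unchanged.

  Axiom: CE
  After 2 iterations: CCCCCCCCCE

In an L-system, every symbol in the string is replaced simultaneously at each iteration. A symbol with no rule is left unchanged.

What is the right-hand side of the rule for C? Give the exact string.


Trying C → CCC:
  Step 0: CE
  Step 1: CCCE
  Step 2: CCCCCCCCCE
Matches the given result.

Answer: CCC


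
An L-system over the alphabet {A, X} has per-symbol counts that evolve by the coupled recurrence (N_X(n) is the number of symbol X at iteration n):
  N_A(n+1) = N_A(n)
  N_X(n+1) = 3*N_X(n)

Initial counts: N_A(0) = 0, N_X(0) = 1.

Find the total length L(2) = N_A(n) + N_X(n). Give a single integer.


Answer: 9

Derivation:
Step 0: N_A=0, N_X=1, L=1
Step 1: N_A=0, N_X=3, L=3
Step 2: N_A=0, N_X=9, L=9


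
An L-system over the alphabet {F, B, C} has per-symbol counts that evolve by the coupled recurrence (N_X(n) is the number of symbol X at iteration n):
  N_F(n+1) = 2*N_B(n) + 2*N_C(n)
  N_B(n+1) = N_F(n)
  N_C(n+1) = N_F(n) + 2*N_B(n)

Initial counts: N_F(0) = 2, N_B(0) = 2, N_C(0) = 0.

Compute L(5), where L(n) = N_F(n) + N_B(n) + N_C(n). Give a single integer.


Answer: 368

Derivation:
Step 0: N_F=2, N_B=2, N_C=0, L=4
Step 1: N_F=4, N_B=2, N_C=6, L=12
Step 2: N_F=16, N_B=4, N_C=8, L=28
Step 3: N_F=24, N_B=16, N_C=24, L=64
Step 4: N_F=80, N_B=24, N_C=56, L=160
Step 5: N_F=160, N_B=80, N_C=128, L=368


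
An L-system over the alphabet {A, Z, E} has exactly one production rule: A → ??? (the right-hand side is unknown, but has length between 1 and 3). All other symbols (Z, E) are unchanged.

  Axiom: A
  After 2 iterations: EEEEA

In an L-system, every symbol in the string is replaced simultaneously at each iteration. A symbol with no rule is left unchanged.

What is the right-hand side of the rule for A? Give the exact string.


Answer: EEA

Derivation:
Trying A → EEA:
  Step 0: A
  Step 1: EEA
  Step 2: EEEEA
Matches the given result.


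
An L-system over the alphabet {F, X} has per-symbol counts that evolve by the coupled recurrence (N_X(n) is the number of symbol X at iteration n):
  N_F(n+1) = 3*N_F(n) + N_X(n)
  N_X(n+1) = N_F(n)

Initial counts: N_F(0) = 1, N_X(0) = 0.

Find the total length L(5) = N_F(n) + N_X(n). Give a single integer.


Step 0: N_F=1, N_X=0, L=1
Step 1: N_F=3, N_X=1, L=4
Step 2: N_F=10, N_X=3, L=13
Step 3: N_F=33, N_X=10, L=43
Step 4: N_F=109, N_X=33, L=142
Step 5: N_F=360, N_X=109, L=469

Answer: 469


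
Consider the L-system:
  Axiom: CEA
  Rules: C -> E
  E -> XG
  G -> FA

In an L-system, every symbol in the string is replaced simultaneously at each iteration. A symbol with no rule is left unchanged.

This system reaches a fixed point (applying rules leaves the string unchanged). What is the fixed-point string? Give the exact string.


Answer: XFAXFAA

Derivation:
Step 0: CEA
Step 1: EXGA
Step 2: XGXFAA
Step 3: XFAXFAA
Step 4: XFAXFAA  (unchanged — fixed point at step 3)


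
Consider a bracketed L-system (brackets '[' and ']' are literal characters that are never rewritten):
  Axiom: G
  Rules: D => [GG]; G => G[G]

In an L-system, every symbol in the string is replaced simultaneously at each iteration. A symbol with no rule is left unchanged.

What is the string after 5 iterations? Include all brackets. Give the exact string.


Step 0: G
Step 1: G[G]
Step 2: G[G][G[G]]
Step 3: G[G][G[G]][G[G][G[G]]]
Step 4: G[G][G[G]][G[G][G[G]]][G[G][G[G]][G[G][G[G]]]]
Step 5: G[G][G[G]][G[G][G[G]]][G[G][G[G]][G[G][G[G]]]][G[G][G[G]][G[G][G[G]]][G[G][G[G]][G[G][G[G]]]]]

Answer: G[G][G[G]][G[G][G[G]]][G[G][G[G]][G[G][G[G]]]][G[G][G[G]][G[G][G[G]]][G[G][G[G]][G[G][G[G]]]]]


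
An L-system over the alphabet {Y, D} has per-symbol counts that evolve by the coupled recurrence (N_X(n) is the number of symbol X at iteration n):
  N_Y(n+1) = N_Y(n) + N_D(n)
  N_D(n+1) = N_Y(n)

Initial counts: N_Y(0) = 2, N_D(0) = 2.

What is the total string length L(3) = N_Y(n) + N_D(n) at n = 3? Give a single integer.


Answer: 16

Derivation:
Step 0: N_Y=2, N_D=2, L=4
Step 1: N_Y=4, N_D=2, L=6
Step 2: N_Y=6, N_D=4, L=10
Step 3: N_Y=10, N_D=6, L=16


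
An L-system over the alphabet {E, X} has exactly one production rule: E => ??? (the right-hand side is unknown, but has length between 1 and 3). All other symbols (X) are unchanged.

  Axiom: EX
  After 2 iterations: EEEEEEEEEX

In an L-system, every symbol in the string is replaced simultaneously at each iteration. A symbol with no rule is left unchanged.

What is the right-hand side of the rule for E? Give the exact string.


Answer: EEE

Derivation:
Trying E => EEE:
  Step 0: EX
  Step 1: EEEX
  Step 2: EEEEEEEEEX
Matches the given result.


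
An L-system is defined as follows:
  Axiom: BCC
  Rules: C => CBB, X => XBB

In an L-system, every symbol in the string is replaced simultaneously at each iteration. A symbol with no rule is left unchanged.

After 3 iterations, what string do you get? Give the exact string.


Answer: BCBBBBBBCBBBBBB

Derivation:
Step 0: BCC
Step 1: BCBBCBB
Step 2: BCBBBBCBBBB
Step 3: BCBBBBBBCBBBBBB


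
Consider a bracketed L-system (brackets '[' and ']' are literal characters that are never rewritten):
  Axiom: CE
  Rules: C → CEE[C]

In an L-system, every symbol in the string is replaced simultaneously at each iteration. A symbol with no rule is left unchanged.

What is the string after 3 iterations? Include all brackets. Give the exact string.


Answer: CEE[C]EE[CEE[C]]EE[CEE[C]EE[CEE[C]]]E

Derivation:
Step 0: CE
Step 1: CEE[C]E
Step 2: CEE[C]EE[CEE[C]]E
Step 3: CEE[C]EE[CEE[C]]EE[CEE[C]EE[CEE[C]]]E


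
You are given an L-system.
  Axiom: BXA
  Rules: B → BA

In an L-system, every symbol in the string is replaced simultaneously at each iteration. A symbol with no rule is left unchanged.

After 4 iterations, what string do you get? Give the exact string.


Answer: BAAAAXA

Derivation:
Step 0: BXA
Step 1: BAXA
Step 2: BAAXA
Step 3: BAAAXA
Step 4: BAAAAXA


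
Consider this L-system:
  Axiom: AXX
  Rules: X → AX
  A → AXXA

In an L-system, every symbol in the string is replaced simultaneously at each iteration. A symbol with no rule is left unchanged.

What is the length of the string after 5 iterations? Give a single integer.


Step 0: length = 3
Step 1: length = 8
Step 2: length = 24
Step 3: length = 72
Step 4: length = 216
Step 5: length = 648

Answer: 648


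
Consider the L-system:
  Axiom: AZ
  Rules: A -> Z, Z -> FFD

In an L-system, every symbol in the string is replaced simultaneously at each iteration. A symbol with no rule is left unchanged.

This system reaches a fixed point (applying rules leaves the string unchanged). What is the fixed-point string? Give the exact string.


Step 0: AZ
Step 1: ZFFD
Step 2: FFDFFD
Step 3: FFDFFD  (unchanged — fixed point at step 2)

Answer: FFDFFD


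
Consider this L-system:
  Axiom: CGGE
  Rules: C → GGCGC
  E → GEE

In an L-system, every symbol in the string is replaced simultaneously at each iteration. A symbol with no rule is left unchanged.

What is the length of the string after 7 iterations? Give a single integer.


Step 0: length = 4
Step 1: length = 10
Step 2: length = 22
Step 3: length = 46
Step 4: length = 94
Step 5: length = 190
Step 6: length = 382
Step 7: length = 766

Answer: 766


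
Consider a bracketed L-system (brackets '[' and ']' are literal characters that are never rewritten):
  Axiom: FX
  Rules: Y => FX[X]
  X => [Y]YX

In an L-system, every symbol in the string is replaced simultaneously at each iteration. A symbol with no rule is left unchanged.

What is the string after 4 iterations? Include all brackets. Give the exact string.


Answer: F[F[FX[X]]FX[X][Y]YX[[FX[X]]FX[X][Y]YX]]F[FX[X]]FX[X][Y]YX[[FX[X]]FX[X][Y]YX][F[Y]YX[[Y]YX]]F[Y]YX[[Y]YX][FX[X]]FX[X][Y]YX

Derivation:
Step 0: FX
Step 1: F[Y]YX
Step 2: F[FX[X]]FX[X][Y]YX
Step 3: F[F[Y]YX[[Y]YX]]F[Y]YX[[Y]YX][FX[X]]FX[X][Y]YX
Step 4: F[F[FX[X]]FX[X][Y]YX[[FX[X]]FX[X][Y]YX]]F[FX[X]]FX[X][Y]YX[[FX[X]]FX[X][Y]YX][F[Y]YX[[Y]YX]]F[Y]YX[[Y]YX][FX[X]]FX[X][Y]YX


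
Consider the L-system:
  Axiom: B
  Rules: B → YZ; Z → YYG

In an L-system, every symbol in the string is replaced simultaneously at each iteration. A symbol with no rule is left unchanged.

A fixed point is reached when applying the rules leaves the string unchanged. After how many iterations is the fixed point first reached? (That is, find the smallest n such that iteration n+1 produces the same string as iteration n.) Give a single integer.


Answer: 2

Derivation:
Step 0: B
Step 1: YZ
Step 2: YYYG
Step 3: YYYG  (unchanged — fixed point at step 2)


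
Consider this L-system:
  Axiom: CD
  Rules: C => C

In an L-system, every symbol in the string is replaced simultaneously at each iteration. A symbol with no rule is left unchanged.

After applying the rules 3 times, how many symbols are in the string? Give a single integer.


Step 0: length = 2
Step 1: length = 2
Step 2: length = 2
Step 3: length = 2

Answer: 2


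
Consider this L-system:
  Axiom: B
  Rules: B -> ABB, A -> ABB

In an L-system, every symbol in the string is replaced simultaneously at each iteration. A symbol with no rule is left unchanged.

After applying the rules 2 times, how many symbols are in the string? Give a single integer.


Answer: 9

Derivation:
Step 0: length = 1
Step 1: length = 3
Step 2: length = 9


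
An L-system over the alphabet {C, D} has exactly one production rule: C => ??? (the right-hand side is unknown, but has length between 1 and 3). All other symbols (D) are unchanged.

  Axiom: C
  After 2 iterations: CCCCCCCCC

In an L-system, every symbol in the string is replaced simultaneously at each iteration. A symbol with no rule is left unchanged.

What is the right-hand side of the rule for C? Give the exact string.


Trying C => CCC:
  Step 0: C
  Step 1: CCC
  Step 2: CCCCCCCCC
Matches the given result.

Answer: CCC


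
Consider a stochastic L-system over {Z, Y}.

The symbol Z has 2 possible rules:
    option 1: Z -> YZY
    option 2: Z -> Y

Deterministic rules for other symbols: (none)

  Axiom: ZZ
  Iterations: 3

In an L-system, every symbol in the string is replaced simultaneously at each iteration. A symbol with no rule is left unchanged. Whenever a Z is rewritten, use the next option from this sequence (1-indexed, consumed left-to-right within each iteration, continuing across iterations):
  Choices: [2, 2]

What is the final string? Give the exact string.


Answer: YY

Derivation:
Step 0: ZZ
Step 1: YY  (used choices [2, 2])
Step 2: YY  (used choices [])
Step 3: YY  (used choices [])


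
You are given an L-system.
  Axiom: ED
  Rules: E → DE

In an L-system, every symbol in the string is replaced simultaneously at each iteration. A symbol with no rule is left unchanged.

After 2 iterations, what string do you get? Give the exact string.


Step 0: ED
Step 1: DED
Step 2: DDED

Answer: DDED


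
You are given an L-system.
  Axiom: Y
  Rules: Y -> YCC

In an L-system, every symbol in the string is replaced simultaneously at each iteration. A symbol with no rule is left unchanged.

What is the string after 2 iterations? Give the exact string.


Answer: YCCCC

Derivation:
Step 0: Y
Step 1: YCC
Step 2: YCCCC


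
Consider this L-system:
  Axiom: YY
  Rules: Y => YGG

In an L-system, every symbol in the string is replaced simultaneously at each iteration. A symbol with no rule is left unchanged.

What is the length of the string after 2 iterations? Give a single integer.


Answer: 10

Derivation:
Step 0: length = 2
Step 1: length = 6
Step 2: length = 10


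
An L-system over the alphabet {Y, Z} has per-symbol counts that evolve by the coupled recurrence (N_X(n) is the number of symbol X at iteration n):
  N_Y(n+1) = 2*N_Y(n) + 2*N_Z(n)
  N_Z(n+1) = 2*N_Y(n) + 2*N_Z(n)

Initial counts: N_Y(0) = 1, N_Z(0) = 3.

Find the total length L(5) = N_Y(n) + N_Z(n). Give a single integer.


Step 0: N_Y=1, N_Z=3, L=4
Step 1: N_Y=8, N_Z=8, L=16
Step 2: N_Y=32, N_Z=32, L=64
Step 3: N_Y=128, N_Z=128, L=256
Step 4: N_Y=512, N_Z=512, L=1024
Step 5: N_Y=2048, N_Z=2048, L=4096

Answer: 4096


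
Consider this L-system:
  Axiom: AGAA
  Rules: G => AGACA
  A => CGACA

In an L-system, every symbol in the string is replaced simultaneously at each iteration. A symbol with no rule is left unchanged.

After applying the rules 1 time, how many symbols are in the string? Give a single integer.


Answer: 20

Derivation:
Step 0: length = 4
Step 1: length = 20


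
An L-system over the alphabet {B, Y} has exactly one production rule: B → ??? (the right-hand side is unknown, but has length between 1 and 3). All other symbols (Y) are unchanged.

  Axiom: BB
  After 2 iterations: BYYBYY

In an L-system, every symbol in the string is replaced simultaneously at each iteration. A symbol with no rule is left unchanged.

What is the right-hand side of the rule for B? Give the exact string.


Trying B → BY:
  Step 0: BB
  Step 1: BYBY
  Step 2: BYYBYY
Matches the given result.

Answer: BY


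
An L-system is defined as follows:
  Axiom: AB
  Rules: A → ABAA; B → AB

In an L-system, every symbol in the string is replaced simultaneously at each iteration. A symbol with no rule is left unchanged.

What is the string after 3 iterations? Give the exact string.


Step 0: AB
Step 1: ABAAAB
Step 2: ABAAABABAAABAAABAAAB
Step 3: ABAAABABAAABAAABAAABABAAABABAAABAAABAAABABAAABAAABAAABABAAABAAABAAAB

Answer: ABAAABABAAABAAABAAABABAAABABAAABAAABAAABABAAABAAABAAABABAAABAAABAAAB


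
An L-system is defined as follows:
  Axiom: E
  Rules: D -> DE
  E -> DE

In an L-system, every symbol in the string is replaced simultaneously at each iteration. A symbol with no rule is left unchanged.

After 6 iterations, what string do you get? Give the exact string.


Answer: DEDEDEDEDEDEDEDEDEDEDEDEDEDEDEDEDEDEDEDEDEDEDEDEDEDEDEDEDEDEDEDE

Derivation:
Step 0: E
Step 1: DE
Step 2: DEDE
Step 3: DEDEDEDE
Step 4: DEDEDEDEDEDEDEDE
Step 5: DEDEDEDEDEDEDEDEDEDEDEDEDEDEDEDE
Step 6: DEDEDEDEDEDEDEDEDEDEDEDEDEDEDEDEDEDEDEDEDEDEDEDEDEDEDEDEDEDEDEDE


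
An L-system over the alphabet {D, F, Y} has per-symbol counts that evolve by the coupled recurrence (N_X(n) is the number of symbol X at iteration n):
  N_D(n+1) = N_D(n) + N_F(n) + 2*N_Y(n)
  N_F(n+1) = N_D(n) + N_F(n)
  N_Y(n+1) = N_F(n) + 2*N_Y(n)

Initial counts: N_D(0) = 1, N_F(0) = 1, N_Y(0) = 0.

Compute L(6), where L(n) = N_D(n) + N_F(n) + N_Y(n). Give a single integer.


Answer: 920

Derivation:
Step 0: N_D=1, N_F=1, N_Y=0, L=2
Step 1: N_D=2, N_F=2, N_Y=1, L=5
Step 2: N_D=6, N_F=4, N_Y=4, L=14
Step 3: N_D=18, N_F=10, N_Y=12, L=40
Step 4: N_D=52, N_F=28, N_Y=34, L=114
Step 5: N_D=148, N_F=80, N_Y=96, L=324
Step 6: N_D=420, N_F=228, N_Y=272, L=920


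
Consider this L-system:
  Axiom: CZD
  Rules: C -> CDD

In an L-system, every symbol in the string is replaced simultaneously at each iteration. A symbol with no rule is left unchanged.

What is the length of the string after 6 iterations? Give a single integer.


Answer: 15

Derivation:
Step 0: length = 3
Step 1: length = 5
Step 2: length = 7
Step 3: length = 9
Step 4: length = 11
Step 5: length = 13
Step 6: length = 15


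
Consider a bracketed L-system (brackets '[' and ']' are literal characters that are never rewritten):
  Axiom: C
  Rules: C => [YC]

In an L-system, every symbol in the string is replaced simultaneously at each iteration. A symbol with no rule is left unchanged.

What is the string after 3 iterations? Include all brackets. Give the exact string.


Answer: [Y[Y[YC]]]

Derivation:
Step 0: C
Step 1: [YC]
Step 2: [Y[YC]]
Step 3: [Y[Y[YC]]]


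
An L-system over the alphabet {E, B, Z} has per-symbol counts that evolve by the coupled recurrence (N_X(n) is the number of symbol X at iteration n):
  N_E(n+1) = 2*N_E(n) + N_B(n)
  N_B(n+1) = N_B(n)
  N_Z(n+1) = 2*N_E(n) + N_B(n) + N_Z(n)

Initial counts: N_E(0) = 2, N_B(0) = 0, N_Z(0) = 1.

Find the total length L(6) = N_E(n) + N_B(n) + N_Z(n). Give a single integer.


Answer: 381

Derivation:
Step 0: N_E=2, N_B=0, N_Z=1, L=3
Step 1: N_E=4, N_B=0, N_Z=5, L=9
Step 2: N_E=8, N_B=0, N_Z=13, L=21
Step 3: N_E=16, N_B=0, N_Z=29, L=45
Step 4: N_E=32, N_B=0, N_Z=61, L=93
Step 5: N_E=64, N_B=0, N_Z=125, L=189
Step 6: N_E=128, N_B=0, N_Z=253, L=381


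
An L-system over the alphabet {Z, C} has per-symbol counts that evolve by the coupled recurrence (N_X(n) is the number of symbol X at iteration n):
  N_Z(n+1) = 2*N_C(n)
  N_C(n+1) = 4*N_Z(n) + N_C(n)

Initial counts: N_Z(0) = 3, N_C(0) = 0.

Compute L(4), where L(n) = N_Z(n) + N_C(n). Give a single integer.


Step 0: N_Z=3, N_C=0, L=3
Step 1: N_Z=0, N_C=12, L=12
Step 2: N_Z=24, N_C=12, L=36
Step 3: N_Z=24, N_C=108, L=132
Step 4: N_Z=216, N_C=204, L=420

Answer: 420


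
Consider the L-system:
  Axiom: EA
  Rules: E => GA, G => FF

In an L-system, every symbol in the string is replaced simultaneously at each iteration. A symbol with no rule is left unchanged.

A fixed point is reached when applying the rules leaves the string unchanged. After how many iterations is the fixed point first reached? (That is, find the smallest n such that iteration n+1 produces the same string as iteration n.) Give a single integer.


Step 0: EA
Step 1: GAA
Step 2: FFAA
Step 3: FFAA  (unchanged — fixed point at step 2)

Answer: 2


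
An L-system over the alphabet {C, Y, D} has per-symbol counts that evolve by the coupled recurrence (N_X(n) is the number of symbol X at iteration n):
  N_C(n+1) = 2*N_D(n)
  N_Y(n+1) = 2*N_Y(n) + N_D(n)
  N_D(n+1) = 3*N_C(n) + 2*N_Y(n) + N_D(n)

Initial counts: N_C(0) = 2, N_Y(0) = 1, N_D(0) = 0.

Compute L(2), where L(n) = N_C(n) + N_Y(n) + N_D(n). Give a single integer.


Step 0: N_C=2, N_Y=1, N_D=0, L=3
Step 1: N_C=0, N_Y=2, N_D=8, L=10
Step 2: N_C=16, N_Y=12, N_D=12, L=40

Answer: 40


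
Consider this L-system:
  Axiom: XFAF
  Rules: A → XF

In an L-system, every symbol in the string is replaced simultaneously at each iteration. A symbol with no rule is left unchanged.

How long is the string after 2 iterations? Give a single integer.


Step 0: length = 4
Step 1: length = 5
Step 2: length = 5

Answer: 5


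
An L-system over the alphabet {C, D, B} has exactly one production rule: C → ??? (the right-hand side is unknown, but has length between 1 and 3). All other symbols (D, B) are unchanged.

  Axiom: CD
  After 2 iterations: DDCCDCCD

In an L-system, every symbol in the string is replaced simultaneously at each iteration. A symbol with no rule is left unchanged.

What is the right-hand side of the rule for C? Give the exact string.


Answer: DCC

Derivation:
Trying C → DCC:
  Step 0: CD
  Step 1: DCCD
  Step 2: DDCCDCCD
Matches the given result.


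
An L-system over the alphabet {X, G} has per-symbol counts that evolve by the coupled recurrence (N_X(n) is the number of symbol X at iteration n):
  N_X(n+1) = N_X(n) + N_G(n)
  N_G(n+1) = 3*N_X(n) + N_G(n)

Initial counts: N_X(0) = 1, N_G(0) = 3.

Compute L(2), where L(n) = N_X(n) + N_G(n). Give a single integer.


Step 0: N_X=1, N_G=3, L=4
Step 1: N_X=4, N_G=6, L=10
Step 2: N_X=10, N_G=18, L=28

Answer: 28


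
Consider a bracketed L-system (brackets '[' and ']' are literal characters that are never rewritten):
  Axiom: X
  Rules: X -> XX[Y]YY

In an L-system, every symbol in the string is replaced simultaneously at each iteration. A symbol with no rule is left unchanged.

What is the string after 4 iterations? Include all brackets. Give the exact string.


Answer: XX[Y]YYXX[Y]YY[Y]YYXX[Y]YYXX[Y]YY[Y]YY[Y]YYXX[Y]YYXX[Y]YY[Y]YYXX[Y]YYXX[Y]YY[Y]YY[Y]YY[Y]YY

Derivation:
Step 0: X
Step 1: XX[Y]YY
Step 2: XX[Y]YYXX[Y]YY[Y]YY
Step 3: XX[Y]YYXX[Y]YY[Y]YYXX[Y]YYXX[Y]YY[Y]YY[Y]YY
Step 4: XX[Y]YYXX[Y]YY[Y]YYXX[Y]YYXX[Y]YY[Y]YY[Y]YYXX[Y]YYXX[Y]YY[Y]YYXX[Y]YYXX[Y]YY[Y]YY[Y]YY[Y]YY


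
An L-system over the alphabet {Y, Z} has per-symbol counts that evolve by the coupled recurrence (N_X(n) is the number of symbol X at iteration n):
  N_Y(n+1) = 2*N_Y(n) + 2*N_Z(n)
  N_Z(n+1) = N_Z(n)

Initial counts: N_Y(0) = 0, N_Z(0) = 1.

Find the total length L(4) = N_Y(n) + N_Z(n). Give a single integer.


Answer: 31

Derivation:
Step 0: N_Y=0, N_Z=1, L=1
Step 1: N_Y=2, N_Z=1, L=3
Step 2: N_Y=6, N_Z=1, L=7
Step 3: N_Y=14, N_Z=1, L=15
Step 4: N_Y=30, N_Z=1, L=31


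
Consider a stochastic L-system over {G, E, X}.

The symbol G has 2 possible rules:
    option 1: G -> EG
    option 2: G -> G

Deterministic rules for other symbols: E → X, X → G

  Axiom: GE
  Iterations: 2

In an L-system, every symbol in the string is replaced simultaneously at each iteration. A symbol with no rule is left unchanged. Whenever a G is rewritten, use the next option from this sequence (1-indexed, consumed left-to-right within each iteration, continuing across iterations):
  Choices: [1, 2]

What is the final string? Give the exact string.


Step 0: GE
Step 1: EGX  (used choices [1])
Step 2: XGG  (used choices [2])

Answer: XGG


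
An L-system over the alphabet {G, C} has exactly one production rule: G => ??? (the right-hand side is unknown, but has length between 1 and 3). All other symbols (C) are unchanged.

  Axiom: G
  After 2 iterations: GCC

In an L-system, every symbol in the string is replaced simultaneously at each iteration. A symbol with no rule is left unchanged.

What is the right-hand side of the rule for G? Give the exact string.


Answer: GC

Derivation:
Trying G => GC:
  Step 0: G
  Step 1: GC
  Step 2: GCC
Matches the given result.


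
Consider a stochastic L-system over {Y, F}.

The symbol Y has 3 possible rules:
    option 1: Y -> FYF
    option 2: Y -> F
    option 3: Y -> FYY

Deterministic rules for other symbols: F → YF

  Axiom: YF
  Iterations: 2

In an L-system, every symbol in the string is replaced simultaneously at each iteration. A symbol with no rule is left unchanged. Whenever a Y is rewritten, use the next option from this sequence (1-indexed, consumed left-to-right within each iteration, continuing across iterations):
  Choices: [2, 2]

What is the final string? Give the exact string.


Step 0: YF
Step 1: FYF  (used choices [2])
Step 2: YFFYF  (used choices [2])

Answer: YFFYF
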